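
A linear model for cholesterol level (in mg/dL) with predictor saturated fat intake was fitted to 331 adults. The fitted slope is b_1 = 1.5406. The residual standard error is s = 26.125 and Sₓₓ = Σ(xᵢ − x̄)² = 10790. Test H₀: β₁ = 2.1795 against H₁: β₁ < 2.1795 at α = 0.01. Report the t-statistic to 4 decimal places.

t = -2.5403

SE(b_1) = s/√Sₓₓ = 26.125/√10790 = 0.251504.
t = (1.5406 − 2.1795) / 0.251504 = -2.5403.
df = n − 2 = 329.
One-sided p ≈ 0.0058, which is < 0.01, so reject H₀.
There is evidence that the true slope on saturated fat intake is below 2.1795 mg/dL per unit.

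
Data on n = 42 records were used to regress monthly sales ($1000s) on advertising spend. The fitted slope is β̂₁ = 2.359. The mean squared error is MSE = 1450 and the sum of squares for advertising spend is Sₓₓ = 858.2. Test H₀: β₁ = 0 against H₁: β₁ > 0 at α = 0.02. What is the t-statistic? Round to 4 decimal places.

SE(β̂₁) = √(MSE/Sₓₓ) = √(1450/858.2) = 1.29984.
t = 2.359 / 1.29984 = 1.8148.
df = n − 2 = 40.
One-sided p ≈ 0.0385, which is ≥ 0.02, so fail to reject H₀.
The data do not give significant evidence that the true slope on advertising spend is positive.

t = 1.8148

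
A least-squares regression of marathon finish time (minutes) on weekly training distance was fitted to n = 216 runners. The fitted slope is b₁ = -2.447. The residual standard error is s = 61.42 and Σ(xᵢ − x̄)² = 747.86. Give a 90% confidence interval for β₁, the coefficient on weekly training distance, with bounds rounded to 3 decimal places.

SE(b₁) = s/√Sₓₓ = 61.42/√747.86 = 2.24595.
df = n − 2 = 214.
t* = t_{0.05, 214} = 1.652005.
Margin = t* × SE = 1.652005 × 2.24595 = 3.71032.
CI: -2.447 ± 3.71032 → (-6.157, 1.263).
With 90% confidence, each one-unit increase in weekly training distance is associated with a change of between -6.157 and 1.263 minutes in marathon finish time.

(-6.157, 1.263)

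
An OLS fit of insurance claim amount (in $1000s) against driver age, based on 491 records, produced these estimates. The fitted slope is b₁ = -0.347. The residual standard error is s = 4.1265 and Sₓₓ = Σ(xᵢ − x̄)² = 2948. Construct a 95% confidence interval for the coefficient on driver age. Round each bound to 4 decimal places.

SE(b₁) = s/√Sₓₓ = 4.1265/√2948 = 0.0760008.
df = n − 2 = 489.
t* = t_{0.025, 489} = 1.964827.
Margin = t* × SE = 1.964827 × 0.0760008 = 0.149328.
CI: -0.347 ± 0.149328 → (-0.4963, -0.1977).
With 95% confidence, each one-unit increase in driver age is associated with a change of between -0.4963 and -0.1977 $1000s in insurance claim amount.

(-0.4963, -0.1977)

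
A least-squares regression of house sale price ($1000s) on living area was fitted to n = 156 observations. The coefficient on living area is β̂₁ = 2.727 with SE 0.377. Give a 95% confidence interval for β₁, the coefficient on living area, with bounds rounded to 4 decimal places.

(1.9822, 3.4718)

df = n − 2 = 156 − 2 = 154.
t* = t_{0.025, 154} = 1.975488.
Margin = t* × SE = 1.975488 × 0.377 = 0.744759.
CI: 2.727 ± 0.744759 → (1.9822, 3.4718).
With 95% confidence, each one-unit increase in living area is associated with a change of between 1.9822 and 3.4718 $1000s in house sale price.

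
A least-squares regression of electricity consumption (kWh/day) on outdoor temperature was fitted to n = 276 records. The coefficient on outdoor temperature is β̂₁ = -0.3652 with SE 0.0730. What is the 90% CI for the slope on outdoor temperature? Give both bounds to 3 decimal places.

(-0.486, -0.245)

df = n − 2 = 276 − 2 = 274.
t* = t_{0.05, 274} = 1.650434.
Margin = t* × SE = 1.650434 × 0.0730 = 0.12048.
CI: -0.3652 ± 0.12048 → (-0.486, -0.245).
With 90% confidence, each one-unit increase in outdoor temperature is associated with a change of between -0.486 and -0.245 kWh/day in electricity consumption.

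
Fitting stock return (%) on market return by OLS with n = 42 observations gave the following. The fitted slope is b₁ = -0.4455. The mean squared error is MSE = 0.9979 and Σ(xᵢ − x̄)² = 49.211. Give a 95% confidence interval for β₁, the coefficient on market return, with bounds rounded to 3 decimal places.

SE(b₁) = √(MSE/Sₓₓ) = √(0.9979/49.211) = 0.142401.
df = n − 2 = 40.
t* = t_{0.025, 40} = 2.021075.
Margin = t* × SE = 2.021075 × 0.142401 = 0.28780.
CI: -0.4455 ± 0.28780 → (-0.733, -0.158).
With 95% confidence, each one-unit increase in market return is associated with a change of between -0.733 and -0.158 % in stock return.

(-0.733, -0.158)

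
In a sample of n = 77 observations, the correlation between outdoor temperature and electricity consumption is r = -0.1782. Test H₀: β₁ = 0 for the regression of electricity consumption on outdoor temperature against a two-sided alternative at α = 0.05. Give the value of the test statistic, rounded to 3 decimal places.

t = r·√(n − 2)/√(1 − r²) = -0.1782·√75/√0.968245 = -1.568.
df = n − 2 = 75.
Two-sided p ≈ 0.1210, which is ≥ 0.05, so fail to reject H₀.
The data do not give significant evidence of a linear association between outdoor temperature and electricity consumption.

t = -1.568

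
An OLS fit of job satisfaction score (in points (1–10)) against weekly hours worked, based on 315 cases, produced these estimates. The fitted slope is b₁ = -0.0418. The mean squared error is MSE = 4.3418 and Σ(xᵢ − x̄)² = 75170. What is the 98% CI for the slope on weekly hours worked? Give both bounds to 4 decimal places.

(-0.0596, -0.0240)

SE(b₁) = √(MSE/Sₓₓ) = √(4.3418/75170) = 0.00759998.
df = n − 2 = 313.
t* = t_{0.01, 313} = 2.33832.
Margin = t* × SE = 2.33832 × 0.00759998 = 0.017771.
CI: -0.0418 ± 0.017771 → (-0.0596, -0.0240).
With 98% confidence, each one-unit increase in weekly hours worked is associated with a change of between -0.0596 and -0.0240 points (1–10) in job satisfaction score.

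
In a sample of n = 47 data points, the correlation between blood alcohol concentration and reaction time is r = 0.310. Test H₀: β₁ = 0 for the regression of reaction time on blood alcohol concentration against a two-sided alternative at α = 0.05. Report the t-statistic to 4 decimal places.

t = 2.1873

t = r·√(n − 2)/√(1 − r²) = 0.310·√45/√0.9039 = 2.1873.
df = n − 2 = 45.
Two-sided p ≈ 0.0340, which is < 0.05, so reject H₀.
There is evidence of a linear association between blood alcohol concentration and reaction time.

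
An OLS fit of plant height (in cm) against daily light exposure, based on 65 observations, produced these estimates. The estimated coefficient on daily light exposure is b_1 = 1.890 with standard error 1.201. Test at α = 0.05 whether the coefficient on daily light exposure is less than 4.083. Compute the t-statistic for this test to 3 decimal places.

H₀: β₁ = 4.083 vs H₁: β₁ < 4.083.
t = (b_1 − β₁⁰)/SE = (1.890 − 4.083) / 1.201 = -1.826.
df = n − 2 = 65 − 2 = 63.
One-sided p ≈ 0.0363, which is < 0.05, so reject H₀.
There is evidence that the true slope on daily light exposure is below 4.083 cm per unit.

t = -1.826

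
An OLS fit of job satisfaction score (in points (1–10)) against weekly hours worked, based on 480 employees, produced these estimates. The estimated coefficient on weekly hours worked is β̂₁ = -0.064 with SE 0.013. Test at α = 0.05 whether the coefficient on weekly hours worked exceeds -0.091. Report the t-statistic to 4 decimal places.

t = 2.0769

H₀: β₁ = -0.091 vs H₁: β₁ > -0.091.
t = (β̂₁ − β₁⁰)/SE = (-0.064 − (-0.091)) / 0.013 = 2.0769.
df = n − 2 = 480 − 2 = 478.
One-sided p ≈ 0.0192, which is < 0.05, so reject H₀.
There is evidence that the true slope on weekly hours worked exceeds -0.091 points (1–10) per unit.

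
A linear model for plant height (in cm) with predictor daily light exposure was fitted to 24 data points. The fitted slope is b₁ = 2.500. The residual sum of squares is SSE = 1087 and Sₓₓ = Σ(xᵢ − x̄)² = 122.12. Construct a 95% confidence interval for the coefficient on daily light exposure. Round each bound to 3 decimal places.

(1.181, 3.819)

MSE = SSE/(n − 2) = 1087/22 = 49.4091.
SE(b₁) = √(MSE/Sₓₓ) = √(49.4091/122.12) = 0.636078.
df = n − 2 = 22.
t* = t_{0.025, 22} = 2.073873.
Margin = t* × SE = 2.073873 × 0.636078 = 1.31914.
CI: 2.500 ± 1.31914 → (1.181, 3.819).
With 95% confidence, each one-unit increase in daily light exposure is associated with a change of between 1.181 and 3.819 cm in plant height.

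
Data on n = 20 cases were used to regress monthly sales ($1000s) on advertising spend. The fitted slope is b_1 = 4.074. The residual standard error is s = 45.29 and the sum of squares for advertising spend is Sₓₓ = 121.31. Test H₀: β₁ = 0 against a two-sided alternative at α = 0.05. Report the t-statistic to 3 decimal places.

SE(b_1) = s/√Sₓₓ = 45.29/√121.31 = 4.11201.
t = 4.074 / 4.11201 = 0.991.
df = n − 2 = 18.
Two-sided p ≈ 0.3349, which is ≥ 0.05, so fail to reject H₀.
The data do not give significant evidence of an association between advertising spend and monthly sales.

t = 0.991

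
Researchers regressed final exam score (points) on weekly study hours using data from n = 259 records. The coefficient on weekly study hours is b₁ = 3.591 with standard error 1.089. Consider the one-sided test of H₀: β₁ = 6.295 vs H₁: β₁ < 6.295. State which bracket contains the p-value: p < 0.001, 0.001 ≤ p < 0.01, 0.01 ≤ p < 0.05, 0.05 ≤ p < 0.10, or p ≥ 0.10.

0.001 ≤ p < 0.01

t = (3.591 − 6.295) / 1.089 = -2.483.
df = n − 2 = 259 − 2 = 257.
One-sided p = P(T_{257} < t) ≈ 0.0068.
So 0.001 ≤ p < 0.01.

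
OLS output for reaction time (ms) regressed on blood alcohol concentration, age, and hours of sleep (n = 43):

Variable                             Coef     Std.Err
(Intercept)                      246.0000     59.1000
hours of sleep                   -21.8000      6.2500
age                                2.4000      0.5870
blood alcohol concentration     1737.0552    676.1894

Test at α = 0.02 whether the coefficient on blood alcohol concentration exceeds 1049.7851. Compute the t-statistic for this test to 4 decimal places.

t = 1.0164

Read off: b = 1737.0552, SE = 676.1894 for blood alcohol concentration.
H₀: β₁ = 1049.7851 vs H₁: β₁ > 1049.7851.
t = (1737.0552 − 1049.7851) / 676.1894 = 1.0164.
df = n − k − 1 = 43 − 3 − 1 = 39.
One-sided p ≈ 0.1579, which is ≥ 0.02, so fail to reject H₀.
The data do not give significant evidence that the true slope on blood alcohol concentration exceeds 1049.7851 ms per unit, holding the other predictors fixed.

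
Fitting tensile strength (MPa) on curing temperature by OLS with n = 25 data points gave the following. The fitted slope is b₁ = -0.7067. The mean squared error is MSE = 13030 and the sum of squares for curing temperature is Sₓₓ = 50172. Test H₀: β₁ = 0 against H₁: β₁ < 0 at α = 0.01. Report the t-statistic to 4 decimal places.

SE(b₁) = √(MSE/Sₓₓ) = √(13030/50172) = 0.509614.
t = -0.7067 / 0.509614 = -1.3867.
df = n − 2 = 23.
One-sided p ≈ 0.0894, which is ≥ 0.01, so fail to reject H₀.
The data do not give significant evidence that the true slope on curing temperature is negative.

t = -1.3867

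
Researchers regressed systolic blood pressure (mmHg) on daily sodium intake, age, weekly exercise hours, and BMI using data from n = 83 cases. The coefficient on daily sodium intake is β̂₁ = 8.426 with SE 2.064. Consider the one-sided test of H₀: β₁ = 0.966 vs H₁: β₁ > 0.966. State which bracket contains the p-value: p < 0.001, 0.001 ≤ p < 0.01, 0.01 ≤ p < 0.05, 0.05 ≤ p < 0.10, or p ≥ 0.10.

p < 0.001

t = (8.426 − 0.966) / 2.064 = 3.614.
df = n − k − 1 = 83 − 4 − 1 = 78.
One-sided p = P(T_{78} > t) ≈ 0.0003.
So p < 0.001.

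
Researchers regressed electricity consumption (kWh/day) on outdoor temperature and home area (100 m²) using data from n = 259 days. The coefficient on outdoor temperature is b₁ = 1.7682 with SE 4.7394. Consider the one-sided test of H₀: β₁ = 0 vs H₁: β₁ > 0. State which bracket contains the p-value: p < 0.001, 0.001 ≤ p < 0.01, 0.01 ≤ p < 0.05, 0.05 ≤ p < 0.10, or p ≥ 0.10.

t = 1.7682 / 4.7394 = 0.373.
df = n − k − 1 = 259 − 2 − 1 = 256.
One-sided p = P(T_{256} > t) ≈ 0.3547.
So p ≥ 0.10.

p ≥ 0.10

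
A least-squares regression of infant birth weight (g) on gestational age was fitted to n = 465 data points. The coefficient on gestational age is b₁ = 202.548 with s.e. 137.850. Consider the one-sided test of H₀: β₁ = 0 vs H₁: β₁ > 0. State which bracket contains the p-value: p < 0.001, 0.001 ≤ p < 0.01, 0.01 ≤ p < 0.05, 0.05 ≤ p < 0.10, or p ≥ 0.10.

0.05 ≤ p < 0.10

t = 202.548 / 137.850 = 1.469.
df = n − 2 = 465 − 2 = 463.
One-sided p = P(T_{463} > t) ≈ 0.0712.
So 0.05 ≤ p < 0.10.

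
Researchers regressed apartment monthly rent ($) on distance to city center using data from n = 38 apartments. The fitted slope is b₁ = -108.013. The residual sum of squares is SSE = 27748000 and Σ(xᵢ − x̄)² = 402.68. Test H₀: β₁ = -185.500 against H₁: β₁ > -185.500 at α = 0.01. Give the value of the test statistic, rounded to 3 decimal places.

MSE = SSE/(n − 2) = 27748000/36 = 770778.
SE(b₁) = √(MSE/Sₓₓ) = √(770778/402.68) = 43.7507.
t = (-108.013 − (-185.500)) / 43.7507 = 1.771.
df = n − 2 = 36.
One-sided p ≈ 0.0425, which is ≥ 0.01, so fail to reject H₀.
The data do not give significant evidence that the true slope on distance to city center exceeds -185.500 $ per unit.

t = 1.771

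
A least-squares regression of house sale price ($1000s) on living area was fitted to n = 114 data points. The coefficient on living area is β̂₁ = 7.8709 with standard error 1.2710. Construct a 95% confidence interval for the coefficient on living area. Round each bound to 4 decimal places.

(5.3526, 10.3892)

df = n − 2 = 114 − 2 = 112.
t* = t_{0.025, 112} = 1.981372.
Margin = t* × SE = 1.981372 × 1.2710 = 2.518324.
CI: 7.8709 ± 2.518324 → (5.3526, 10.3892).
With 95% confidence, each one-unit increase in living area is associated with a change of between 5.3526 and 10.3892 $1000s in house sale price.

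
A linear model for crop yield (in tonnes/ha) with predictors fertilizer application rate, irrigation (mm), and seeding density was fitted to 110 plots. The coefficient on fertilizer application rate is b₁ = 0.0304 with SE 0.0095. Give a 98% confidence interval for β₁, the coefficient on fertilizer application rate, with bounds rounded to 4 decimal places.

df = n − k − 1 = 110 − 3 − 1 = 106.
t* = t_{0.01, 106} = 2.362043.
Margin = t* × SE = 2.362043 × 0.0095 = 0.022439.
CI: 0.0304 ± 0.022439 → (0.0080, 0.0528).
With 98% confidence, each one-unit increase in fertilizer application rate is associated with a change of between 0.0080 and 0.0528 tonnes/ha in crop yield, holding the other predictors fixed.

(0.0080, 0.0528)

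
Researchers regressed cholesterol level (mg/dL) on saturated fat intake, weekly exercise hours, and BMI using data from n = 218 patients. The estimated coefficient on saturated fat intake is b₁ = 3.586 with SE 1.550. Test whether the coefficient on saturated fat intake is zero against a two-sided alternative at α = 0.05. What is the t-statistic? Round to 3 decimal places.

H₀: β₁ = 0 vs H₁: β₁ ≠ 0.
t = (b₁ − β₁⁰)/SE = 3.586 / 1.550 = 2.314.
df = n − k − 1 = 218 − 3 − 1 = 214.
Two-sided p ≈ 0.0216, which is < 0.05, so reject H₀.
There is evidence that saturated fat intake is associated with cholesterol level, holding the other predictors fixed.

t = 2.314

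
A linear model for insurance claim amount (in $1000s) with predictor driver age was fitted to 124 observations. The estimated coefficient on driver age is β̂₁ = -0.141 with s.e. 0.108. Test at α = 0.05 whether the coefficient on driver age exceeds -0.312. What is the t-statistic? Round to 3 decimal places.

H₀: β₁ = -0.312 vs H₁: β₁ > -0.312.
t = (β̂₁ − β₁⁰)/SE = (-0.141 − (-0.312)) / 0.108 = 1.583.
df = n − 2 = 124 − 2 = 122.
One-sided p ≈ 0.0580, which is ≥ 0.05, so fail to reject H₀.
The data do not give significant evidence that the true slope on driver age exceeds -0.312 $1000s per unit.

t = 1.583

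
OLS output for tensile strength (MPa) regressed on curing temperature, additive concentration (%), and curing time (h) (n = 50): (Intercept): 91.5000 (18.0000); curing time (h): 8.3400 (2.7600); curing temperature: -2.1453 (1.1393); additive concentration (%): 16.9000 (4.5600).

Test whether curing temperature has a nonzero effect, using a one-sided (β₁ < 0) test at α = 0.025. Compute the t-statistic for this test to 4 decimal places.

Read off: b = -2.1453, SE = 1.1393 for curing temperature.
H₀: β₁ = 0 vs H₁: β₁ < 0.
t = -2.1453 / 1.1393 = -1.8830.
df = n − k − 1 = 50 − 3 − 1 = 46.
One-sided p ≈ 0.0330, which is ≥ 0.025, so fail to reject H₀.
The data do not give significant evidence that the true slope on curing temperature is negative, holding the other predictors fixed.

t = -1.8830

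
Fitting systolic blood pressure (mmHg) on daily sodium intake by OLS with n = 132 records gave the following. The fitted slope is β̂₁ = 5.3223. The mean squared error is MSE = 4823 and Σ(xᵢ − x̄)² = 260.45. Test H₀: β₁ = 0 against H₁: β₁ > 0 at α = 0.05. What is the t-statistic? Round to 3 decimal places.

SE(β̂₁) = √(MSE/Sₓₓ) = √(4823/260.45) = 4.30325.
t = 5.3223 / 4.30325 = 1.237.
df = n − 2 = 130.
One-sided p ≈ 0.1092, which is ≥ 0.05, so fail to reject H₀.
The data do not give significant evidence that the true slope on daily sodium intake is positive.

t = 1.237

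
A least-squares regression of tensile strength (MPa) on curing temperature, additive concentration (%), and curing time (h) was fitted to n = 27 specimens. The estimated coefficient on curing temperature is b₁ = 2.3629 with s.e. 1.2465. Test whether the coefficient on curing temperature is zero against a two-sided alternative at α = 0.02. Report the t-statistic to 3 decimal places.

t = 1.896

H₀: β₁ = 0 vs H₁: β₁ ≠ 0.
t = (b₁ − β₁⁰)/SE = 2.3629 / 1.2465 = 1.896.
df = n − k − 1 = 27 − 3 − 1 = 23.
Two-sided p ≈ 0.0706, which is ≥ 0.02, so fail to reject H₀.
The data do not give significant evidence of an association between curing temperature and tensile strength, after adjusting for the other predictors.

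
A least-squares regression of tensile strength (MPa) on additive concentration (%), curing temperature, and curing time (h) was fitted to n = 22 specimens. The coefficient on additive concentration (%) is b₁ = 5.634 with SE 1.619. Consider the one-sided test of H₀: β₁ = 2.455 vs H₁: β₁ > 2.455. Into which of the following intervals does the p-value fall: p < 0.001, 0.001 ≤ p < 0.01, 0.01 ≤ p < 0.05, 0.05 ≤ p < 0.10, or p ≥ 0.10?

0.01 ≤ p < 0.05

t = (5.634 − 2.455) / 1.619 = 1.964.
df = n − k − 1 = 22 − 3 − 1 = 18.
One-sided p = P(T_{18} > t) ≈ 0.0326.
So 0.01 ≤ p < 0.05.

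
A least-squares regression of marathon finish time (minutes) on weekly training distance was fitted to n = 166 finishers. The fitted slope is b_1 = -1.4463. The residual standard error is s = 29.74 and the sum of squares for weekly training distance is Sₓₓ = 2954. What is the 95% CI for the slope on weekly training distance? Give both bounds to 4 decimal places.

SE(b_1) = s/√Sₓₓ = 29.74/√2954 = 0.547187.
df = n − 2 = 164.
t* = t_{0.025, 164} = 1.974535.
Margin = t* × SE = 1.974535 × 0.547187 = 1.080440.
CI: -1.4463 ± 1.080440 → (-2.5267, -0.3659).
With 95% confidence, each one-unit increase in weekly training distance is associated with a change of between -2.5267 and -0.3659 minutes in marathon finish time.

(-2.5267, -0.3659)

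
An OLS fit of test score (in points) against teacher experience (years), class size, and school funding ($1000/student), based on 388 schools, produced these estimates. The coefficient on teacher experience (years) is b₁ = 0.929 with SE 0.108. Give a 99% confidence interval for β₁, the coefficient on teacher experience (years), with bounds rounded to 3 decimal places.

(0.649, 1.209)

df = n − k − 1 = 388 − 3 − 1 = 384.
t* = t_{0.005, 384} = 2.588693.
Margin = t* × SE = 2.588693 × 0.108 = 0.27958.
CI: 0.929 ± 0.27958 → (0.649, 1.209).
With 99% confidence, each one-unit increase in teacher experience (years) is associated with a change of between 0.649 and 1.209 points in test score, holding the other predictors fixed.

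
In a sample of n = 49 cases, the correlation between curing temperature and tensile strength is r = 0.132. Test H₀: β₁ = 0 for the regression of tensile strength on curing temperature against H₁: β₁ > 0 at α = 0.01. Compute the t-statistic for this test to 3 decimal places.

t = r·√(n − 2)/√(1 − r²) = 0.132·√47/√0.982576 = 0.913.
df = n − 2 = 47.
One-sided p ≈ 0.1830, which is ≥ 0.01, so fail to reject H₀.
The data do not give significant evidence of a linear association between curing temperature and tensile strength.

t = 0.913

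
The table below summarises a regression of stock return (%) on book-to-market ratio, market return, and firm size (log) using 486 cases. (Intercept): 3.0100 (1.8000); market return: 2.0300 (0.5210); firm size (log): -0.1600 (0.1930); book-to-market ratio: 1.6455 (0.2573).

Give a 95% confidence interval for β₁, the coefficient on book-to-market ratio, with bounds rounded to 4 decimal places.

Read off: b = 1.6455, SE = 0.2573 for book-to-market ratio.
df = n − k − 1 = 486 − 3 − 1 = 482.
t* = t_{0.025, 482} = 1.964898.
Margin = t* × SE = 1.964898 × 0.2573 = 0.505568.
CI: 1.6455 ± 0.505568 → (1.1399, 2.1511).

(1.1399, 2.1511)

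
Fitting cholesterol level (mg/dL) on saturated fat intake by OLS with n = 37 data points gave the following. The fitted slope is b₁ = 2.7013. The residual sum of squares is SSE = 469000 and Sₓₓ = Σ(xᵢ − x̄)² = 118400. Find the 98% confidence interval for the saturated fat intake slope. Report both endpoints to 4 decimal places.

(1.8812, 3.5214)

MSE = SSE/(n − 2) = 469000/35 = 13400.
SE(b₁) = √(MSE/Sₓₓ) = √(13400/118400) = 0.336416.
df = n − 2 = 35.
t* = t_{0.01, 35} = 2.437723.
Margin = t* × SE = 2.437723 × 0.336416 = 0.820089.
CI: 2.7013 ± 0.820089 → (1.8812, 3.5214).
With 98% confidence, each one-unit increase in saturated fat intake is associated with a change of between 1.8812 and 3.5214 mg/dL in cholesterol level.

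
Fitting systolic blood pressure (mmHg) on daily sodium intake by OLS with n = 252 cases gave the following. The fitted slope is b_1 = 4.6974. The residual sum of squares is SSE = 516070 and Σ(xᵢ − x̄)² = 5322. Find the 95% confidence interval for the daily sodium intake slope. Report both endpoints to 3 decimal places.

MSE = SSE/(n − 2) = 516070/250 = 2064.28.
SE(b_1) = √(MSE/Sₓₓ) = √(2064.28/5322) = 0.622798.
df = n − 2 = 250.
t* = t_{0.025, 250} = 1.969498.
Margin = t* × SE = 1.969498 × 0.622798 = 1.22660.
CI: 4.6974 ± 1.22660 → (3.471, 5.924).
With 95% confidence, each one-unit increase in daily sodium intake is associated with a change of between 3.471 and 5.924 mmHg in systolic blood pressure.

(3.471, 5.924)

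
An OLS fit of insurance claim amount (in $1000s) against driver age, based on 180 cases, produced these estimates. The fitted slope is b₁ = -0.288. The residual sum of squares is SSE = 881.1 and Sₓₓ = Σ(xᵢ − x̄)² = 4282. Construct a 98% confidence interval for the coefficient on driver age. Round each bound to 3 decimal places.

MSE = SSE/(n − 2) = 881.1/178 = 4.95.
SE(b₁) = √(MSE/Sₓₓ) = √(4.95/4282) = 0.034.
df = n − 2 = 178.
t* = t_{0.01, 178} = 2.347479.
Margin = t* × SE = 2.347479 × 0.034 = 0.07981.
CI: -0.288 ± 0.07981 → (-0.368, -0.208).
With 98% confidence, each one-unit increase in driver age is associated with a change of between -0.368 and -0.208 $1000s in insurance claim amount.

(-0.368, -0.208)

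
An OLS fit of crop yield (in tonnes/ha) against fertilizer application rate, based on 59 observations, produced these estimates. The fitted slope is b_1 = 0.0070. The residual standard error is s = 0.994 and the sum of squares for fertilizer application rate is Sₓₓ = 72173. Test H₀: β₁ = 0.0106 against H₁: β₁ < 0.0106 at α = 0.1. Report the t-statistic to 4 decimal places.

t = -0.9730

SE(b_1) = s/√Sₓₓ = 0.994/√72173 = 0.00369998.
t = (0.0070 − 0.0106) / 0.00369998 = -0.9730.
df = n − 2 = 57.
One-sided p ≈ 0.1673, which is ≥ 0.1, so fail to reject H₀.
The data do not give significant evidence that the true slope on fertilizer application rate is below 0.0106 tonnes/ha per unit.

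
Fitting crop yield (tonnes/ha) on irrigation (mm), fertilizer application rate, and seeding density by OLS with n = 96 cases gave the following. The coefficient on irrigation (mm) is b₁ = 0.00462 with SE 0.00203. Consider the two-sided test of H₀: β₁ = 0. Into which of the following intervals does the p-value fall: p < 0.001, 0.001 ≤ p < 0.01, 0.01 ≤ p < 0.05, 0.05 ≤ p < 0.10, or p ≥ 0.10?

0.01 ≤ p < 0.05

t = 0.00462 / 0.00203 = 2.276.
df = n − k − 1 = 96 − 3 − 1 = 92.
Two-sided p = 2·P(T_{92} > |t|) ≈ 0.0252.
So 0.01 ≤ p < 0.05.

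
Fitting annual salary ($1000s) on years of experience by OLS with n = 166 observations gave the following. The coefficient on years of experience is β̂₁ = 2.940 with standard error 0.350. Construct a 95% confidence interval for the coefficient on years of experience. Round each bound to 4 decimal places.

(2.2489, 3.6311)

df = n − 2 = 166 − 2 = 164.
t* = t_{0.025, 164} = 1.974535.
Margin = t* × SE = 1.974535 × 0.350 = 0.691087.
CI: 2.940 ± 0.691087 → (2.2489, 3.6311).
With 95% confidence, each one-unit increase in years of experience is associated with a change of between 2.2489 and 3.6311 $1000s in annual salary.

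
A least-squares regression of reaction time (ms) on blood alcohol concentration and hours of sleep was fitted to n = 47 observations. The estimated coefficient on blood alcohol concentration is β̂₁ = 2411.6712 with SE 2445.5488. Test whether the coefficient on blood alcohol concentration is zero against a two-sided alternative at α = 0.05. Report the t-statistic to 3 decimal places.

t = 0.986

H₀: β₁ = 0 vs H₁: β₁ ≠ 0.
t = (β̂₁ − β₁⁰)/SE = 2411.6712 / 2445.5488 = 0.986.
df = n − k − 1 = 47 − 2 − 1 = 44.
Two-sided p ≈ 0.3295, which is ≥ 0.05, so fail to reject H₀.
The data do not give significant evidence of an association between blood alcohol concentration and reaction time, after adjusting for the other predictors.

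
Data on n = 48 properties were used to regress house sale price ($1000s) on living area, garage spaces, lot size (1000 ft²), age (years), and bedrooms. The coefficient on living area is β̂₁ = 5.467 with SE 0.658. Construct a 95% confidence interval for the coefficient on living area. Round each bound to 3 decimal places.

(4.139, 6.795)

df = n − k − 1 = 48 − 5 − 1 = 42.
t* = t_{0.025, 42} = 2.018082.
Margin = t* × SE = 2.018082 × 0.658 = 1.32790.
CI: 5.467 ± 1.32790 → (4.139, 6.795).
With 95% confidence, each one-unit increase in living area is associated with a change of between 4.139 and 6.795 $1000s in house sale price, holding the other predictors fixed.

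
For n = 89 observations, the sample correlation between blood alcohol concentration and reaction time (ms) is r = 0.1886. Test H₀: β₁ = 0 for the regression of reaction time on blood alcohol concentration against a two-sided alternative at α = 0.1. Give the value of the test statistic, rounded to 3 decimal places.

t = r·√(n − 2)/√(1 − r²) = 0.1886·√87/√0.96443 = 1.791.
df = n − 2 = 87.
Two-sided p ≈ 0.0767, which is < 0.1, so reject H₀.
There is evidence of a linear association between blood alcohol concentration and reaction time.

t = 1.791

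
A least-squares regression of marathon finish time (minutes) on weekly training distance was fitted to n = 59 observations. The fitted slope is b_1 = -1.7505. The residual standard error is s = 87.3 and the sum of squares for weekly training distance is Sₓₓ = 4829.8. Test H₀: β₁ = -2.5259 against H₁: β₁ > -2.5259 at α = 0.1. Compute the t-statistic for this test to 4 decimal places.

t = 0.6173

SE(b_1) = s/√Sₓₓ = 87.3/√4829.8 = 1.25617.
t = (-1.7505 − (-2.5259)) / 1.25617 = 0.6173.
df = n − 2 = 57.
One-sided p ≈ 0.2698, which is ≥ 0.1, so fail to reject H₀.
The data do not give significant evidence that the true slope on weekly training distance exceeds -2.5259 minutes per unit.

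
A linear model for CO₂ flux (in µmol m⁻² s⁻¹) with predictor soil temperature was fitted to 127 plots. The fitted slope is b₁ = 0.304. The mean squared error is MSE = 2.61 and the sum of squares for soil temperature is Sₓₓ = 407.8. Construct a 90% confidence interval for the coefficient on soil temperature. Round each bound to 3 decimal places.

SE(b₁) = √(MSE/Sₓₓ) = √(2.61/407.8) = 0.0800012.
df = n − 2 = 125.
t* = t_{0.05, 125} = 1.657135.
Margin = t* × SE = 1.657135 × 0.0800012 = 0.13257.
CI: 0.304 ± 0.13257 → (0.171, 0.437).
With 90% confidence, each one-unit increase in soil temperature is associated with a change of between 0.171 and 0.437 µmol m⁻² s⁻¹ in CO₂ flux.

(0.171, 0.437)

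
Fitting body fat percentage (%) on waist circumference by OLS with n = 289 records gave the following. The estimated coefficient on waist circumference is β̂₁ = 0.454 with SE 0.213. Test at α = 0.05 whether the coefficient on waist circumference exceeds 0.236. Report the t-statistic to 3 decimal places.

H₀: β₁ = 0.236 vs H₁: β₁ > 0.236.
t = (β̂₁ − β₁⁰)/SE = (0.454 − 0.236) / 0.213 = 1.023.
df = n − 2 = 289 − 2 = 287.
One-sided p ≈ 0.1535, which is ≥ 0.05, so fail to reject H₀.
The data do not give significant evidence that the true slope on waist circumference exceeds 0.236 % per unit.

t = 1.023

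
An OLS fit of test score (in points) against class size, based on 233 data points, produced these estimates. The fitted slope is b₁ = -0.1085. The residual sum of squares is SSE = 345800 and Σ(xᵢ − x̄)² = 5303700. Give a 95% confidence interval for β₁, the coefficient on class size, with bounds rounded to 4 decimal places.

(-0.1416, -0.0754)

MSE = SSE/(n − 2) = 345800/231 = 1496.97.
SE(b₁) = √(MSE/Sₓₓ) = √(1496.97/5303700) = 0.0168003.
df = n − 2 = 231.
t* = t_{0.025, 231} = 1.970287.
Margin = t* × SE = 1.970287 × 0.0168003 = 0.033101.
CI: -0.1085 ± 0.033101 → (-0.1416, -0.0754).
With 95% confidence, each one-unit increase in class size is associated with a change of between -0.1416 and -0.0754 points in test score.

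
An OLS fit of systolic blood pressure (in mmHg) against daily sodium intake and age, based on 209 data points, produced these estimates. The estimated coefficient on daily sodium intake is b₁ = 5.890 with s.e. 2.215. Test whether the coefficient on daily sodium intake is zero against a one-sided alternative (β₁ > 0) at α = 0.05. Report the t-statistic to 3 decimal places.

H₀: β₁ = 0 vs H₁: β₁ > 0.
t = (b₁ − β₁⁰)/SE = 5.890 / 2.215 = 2.659.
df = n − k − 1 = 209 − 2 − 1 = 206.
One-sided p ≈ 0.0042, which is < 0.05, so reject H₀.
There is evidence that the true slope on daily sodium intake is positive, holding the other predictors fixed.

t = 2.659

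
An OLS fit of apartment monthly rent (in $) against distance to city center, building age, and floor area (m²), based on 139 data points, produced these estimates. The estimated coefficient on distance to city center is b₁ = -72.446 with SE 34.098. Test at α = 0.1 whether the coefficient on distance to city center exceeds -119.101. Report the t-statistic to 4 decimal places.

H₀: β₁ = -119.101 vs H₁: β₁ > -119.101.
t = (b₁ − β₁⁰)/SE = (-72.446 − (-119.101)) / 34.098 = 1.3683.
df = n − k − 1 = 139 − 3 − 1 = 135.
One-sided p ≈ 0.0868, which is < 0.1, so reject H₀.
There is evidence that the true slope on distance to city center exceeds -119.101 $ per unit, holding the other predictors fixed.

t = 1.3683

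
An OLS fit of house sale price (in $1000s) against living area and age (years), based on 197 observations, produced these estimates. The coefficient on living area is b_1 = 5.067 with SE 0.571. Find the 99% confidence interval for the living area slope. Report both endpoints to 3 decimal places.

(3.582, 6.552)

df = n − k − 1 = 197 − 2 − 1 = 194.
t* = t_{0.005, 194} = 2.601409.
Margin = t* × SE = 2.601409 × 0.571 = 1.48540.
CI: 5.067 ± 1.48540 → (3.582, 6.552).
With 99% confidence, each one-unit increase in living area is associated with a change of between 3.582 and 6.552 $1000s in house sale price, holding the other predictors fixed.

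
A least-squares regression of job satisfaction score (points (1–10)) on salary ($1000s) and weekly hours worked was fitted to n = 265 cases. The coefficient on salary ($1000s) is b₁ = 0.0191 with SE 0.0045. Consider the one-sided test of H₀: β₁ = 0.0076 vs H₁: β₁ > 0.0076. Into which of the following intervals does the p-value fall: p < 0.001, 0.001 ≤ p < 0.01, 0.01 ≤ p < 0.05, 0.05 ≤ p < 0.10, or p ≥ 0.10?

0.001 ≤ p < 0.01

t = (0.0191 − 0.0076) / 0.0045 = 2.556.
df = n − k − 1 = 265 − 2 − 1 = 262.
One-sided p = P(T_{262} > t) ≈ 0.0056.
So 0.001 ≤ p < 0.01.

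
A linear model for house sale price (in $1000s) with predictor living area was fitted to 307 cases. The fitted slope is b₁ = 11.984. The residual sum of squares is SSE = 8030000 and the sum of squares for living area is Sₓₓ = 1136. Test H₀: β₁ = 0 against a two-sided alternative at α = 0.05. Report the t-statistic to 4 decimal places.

MSE = SSE/(n − 2) = 8030000/305 = 26327.9.
SE(b₁) = √(MSE/Sₓₓ) = √(26327.9/1136) = 4.81414.
t = 11.984 / 4.81414 = 2.4893.
df = n − 2 = 305.
Two-sided p ≈ 0.0133, which is < 0.05, so reject H₀.
There is evidence that living area is associated with house sale price.

t = 2.4893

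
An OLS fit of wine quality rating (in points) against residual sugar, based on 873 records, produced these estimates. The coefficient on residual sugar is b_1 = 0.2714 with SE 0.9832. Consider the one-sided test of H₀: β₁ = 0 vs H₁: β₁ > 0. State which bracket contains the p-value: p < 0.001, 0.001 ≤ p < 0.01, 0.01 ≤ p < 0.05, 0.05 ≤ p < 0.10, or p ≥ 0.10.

t = 0.2714 / 0.9832 = 0.276.
df = n − 2 = 873 − 2 = 871.
One-sided p = P(T_{871} > t) ≈ 0.3913.
So p ≥ 0.10.

p ≥ 0.10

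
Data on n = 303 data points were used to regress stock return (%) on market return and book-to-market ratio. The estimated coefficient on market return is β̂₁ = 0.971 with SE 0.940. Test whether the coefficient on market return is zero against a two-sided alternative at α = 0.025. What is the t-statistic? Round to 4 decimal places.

H₀: β₁ = 0 vs H₁: β₁ ≠ 0.
t = (β̂₁ − β₁⁰)/SE = 0.971 / 0.940 = 1.0330.
df = n − k − 1 = 303 − 2 − 1 = 300.
Two-sided p ≈ 0.3024, which is ≥ 0.025, so fail to reject H₀.
The data do not give significant evidence of an association between market return and stock return, after adjusting for the other predictors.

t = 1.0330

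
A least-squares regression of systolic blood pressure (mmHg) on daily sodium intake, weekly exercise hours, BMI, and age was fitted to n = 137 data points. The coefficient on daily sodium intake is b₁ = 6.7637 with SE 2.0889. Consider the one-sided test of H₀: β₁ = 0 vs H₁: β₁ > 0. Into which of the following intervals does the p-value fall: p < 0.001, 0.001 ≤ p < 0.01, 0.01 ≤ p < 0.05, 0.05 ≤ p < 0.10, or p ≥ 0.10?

p < 0.001

t = 6.7637 / 2.0889 = 3.238.
df = n − k − 1 = 137 − 4 − 1 = 132.
One-sided p = P(T_{132} > t) ≈ 0.0008.
So p < 0.001.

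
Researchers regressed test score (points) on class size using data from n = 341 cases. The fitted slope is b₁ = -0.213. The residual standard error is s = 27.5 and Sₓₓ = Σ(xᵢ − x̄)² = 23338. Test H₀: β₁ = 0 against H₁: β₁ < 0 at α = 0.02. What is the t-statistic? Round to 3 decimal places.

SE(b₁) = s/√Sₓₓ = 27.5/√23338 = 0.180012.
t = -0.213 / 0.180012 = -1.183.
df = n − 2 = 339.
One-sided p ≈ 0.1188, which is ≥ 0.02, so fail to reject H₀.
The data do not give significant evidence that the true slope on class size is negative.

t = -1.183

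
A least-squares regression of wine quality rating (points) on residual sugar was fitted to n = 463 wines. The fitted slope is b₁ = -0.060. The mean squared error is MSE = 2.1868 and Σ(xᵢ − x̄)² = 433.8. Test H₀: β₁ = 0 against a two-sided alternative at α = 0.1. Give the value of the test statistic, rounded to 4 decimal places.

SE(b₁) = √(MSE/Sₓₓ) = √(2.1868/433.8) = 0.0710002.
t = -0.060 / 0.0710002 = -0.8451.
df = n − 2 = 461.
Two-sided p ≈ 0.3985, which is ≥ 0.1, so fail to reject H₀.
The data do not give significant evidence of an association between residual sugar and wine quality rating.

t = -0.8451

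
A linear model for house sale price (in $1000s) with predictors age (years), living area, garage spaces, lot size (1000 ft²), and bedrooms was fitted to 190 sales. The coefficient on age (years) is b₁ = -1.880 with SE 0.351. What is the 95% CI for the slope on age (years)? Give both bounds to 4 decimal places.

df = n − k − 1 = 190 − 5 − 1 = 184.
t* = t_{0.025, 184} = 1.972941.
Margin = t* × SE = 1.972941 × 0.351 = 0.692502.
CI: -1.880 ± 0.692502 → (-2.5725, -1.1875).
With 95% confidence, each one-unit increase in age (years) is associated with a change of between -2.5725 and -1.1875 $1000s in house sale price, holding the other predictors fixed.

(-2.5725, -1.1875)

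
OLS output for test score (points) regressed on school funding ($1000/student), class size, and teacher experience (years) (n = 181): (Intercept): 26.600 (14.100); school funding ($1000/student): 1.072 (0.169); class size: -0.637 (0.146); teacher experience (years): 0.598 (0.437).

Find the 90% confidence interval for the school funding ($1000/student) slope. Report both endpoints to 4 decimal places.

(0.7926, 1.3514)

Read off: b = 1.072, SE = 0.169 for school funding ($1000/student).
df = n − k − 1 = 181 − 3 − 1 = 177.
t* = t_{0.05, 177} = 1.653508.
Margin = t* × SE = 1.653508 × 0.169 = 0.279443.
CI: 1.072 ± 0.279443 → (0.7926, 1.3514).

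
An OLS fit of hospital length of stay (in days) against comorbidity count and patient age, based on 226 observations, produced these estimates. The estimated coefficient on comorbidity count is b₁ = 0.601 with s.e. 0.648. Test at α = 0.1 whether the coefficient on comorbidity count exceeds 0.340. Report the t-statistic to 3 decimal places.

t = 0.403

H₀: β₁ = 0.340 vs H₁: β₁ > 0.340.
t = (b₁ − β₁⁰)/SE = (0.601 − 0.340) / 0.648 = 0.403.
df = n − k − 1 = 226 − 2 − 1 = 223.
One-sided p ≈ 0.3437, which is ≥ 0.1, so fail to reject H₀.
The data do not give significant evidence that the true slope on comorbidity count exceeds 0.340 days per unit, holding the other predictors fixed.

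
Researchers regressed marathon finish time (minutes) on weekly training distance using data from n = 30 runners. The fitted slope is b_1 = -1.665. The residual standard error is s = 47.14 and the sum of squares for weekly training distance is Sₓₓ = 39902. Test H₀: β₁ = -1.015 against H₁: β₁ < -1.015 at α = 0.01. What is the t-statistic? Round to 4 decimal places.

t = -2.7544

SE(b_1) = s/√Sₓₓ = 47.14/√39902 = 0.235989.
t = (-1.665 − (-1.015)) / 0.235989 = -2.7544.
df = n − 2 = 28.
One-sided p ≈ 0.0051, which is < 0.01, so reject H₀.
There is evidence that the true slope on weekly training distance is below -1.015 minutes per unit.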